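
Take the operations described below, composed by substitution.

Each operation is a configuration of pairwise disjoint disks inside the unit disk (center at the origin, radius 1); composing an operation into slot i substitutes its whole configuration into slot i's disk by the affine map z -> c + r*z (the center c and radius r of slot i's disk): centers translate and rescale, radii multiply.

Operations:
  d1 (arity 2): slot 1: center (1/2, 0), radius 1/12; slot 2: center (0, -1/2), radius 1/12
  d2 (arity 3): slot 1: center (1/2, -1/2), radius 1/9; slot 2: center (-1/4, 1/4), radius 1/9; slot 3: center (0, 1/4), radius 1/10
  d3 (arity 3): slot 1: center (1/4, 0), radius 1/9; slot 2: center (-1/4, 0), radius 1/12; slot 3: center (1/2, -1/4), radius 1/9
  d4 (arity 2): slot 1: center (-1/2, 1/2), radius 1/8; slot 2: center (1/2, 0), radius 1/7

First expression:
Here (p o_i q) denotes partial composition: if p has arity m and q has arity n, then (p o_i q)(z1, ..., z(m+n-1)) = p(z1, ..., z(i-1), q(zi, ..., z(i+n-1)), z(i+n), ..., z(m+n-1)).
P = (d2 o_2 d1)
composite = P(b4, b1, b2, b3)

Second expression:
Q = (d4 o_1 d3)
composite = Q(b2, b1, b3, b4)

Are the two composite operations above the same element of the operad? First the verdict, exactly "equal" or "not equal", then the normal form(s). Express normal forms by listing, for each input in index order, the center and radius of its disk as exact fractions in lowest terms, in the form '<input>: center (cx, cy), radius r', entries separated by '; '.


not equal; first: b1: center (-7/36, 1/4), radius 1/108; b2: center (-1/4, 7/36), radius 1/108; b3: center (0, 1/4), radius 1/10; b4: center (1/2, -1/2), radius 1/9; second: b1: center (-17/32, 1/2), radius 1/96; b2: center (-15/32, 1/2), radius 1/72; b3: center (-7/16, 15/32), radius 1/72; b4: center (1/2, 0), radius 1/7

The first expression, normalized: b1: center (-7/36, 1/4), radius 1/108; b2: center (-1/4, 7/36), radius 1/108; b3: center (0, 1/4), radius 1/10; b4: center (1/2, -1/2), radius 1/9
The second expression, normalized: b1: center (-17/32, 1/2), radius 1/96; b2: center (-15/32, 1/2), radius 1/72; b3: center (-7/16, 15/32), radius 1/72; b4: center (1/2, 0), radius 1/7
The forms do not match — not equal.


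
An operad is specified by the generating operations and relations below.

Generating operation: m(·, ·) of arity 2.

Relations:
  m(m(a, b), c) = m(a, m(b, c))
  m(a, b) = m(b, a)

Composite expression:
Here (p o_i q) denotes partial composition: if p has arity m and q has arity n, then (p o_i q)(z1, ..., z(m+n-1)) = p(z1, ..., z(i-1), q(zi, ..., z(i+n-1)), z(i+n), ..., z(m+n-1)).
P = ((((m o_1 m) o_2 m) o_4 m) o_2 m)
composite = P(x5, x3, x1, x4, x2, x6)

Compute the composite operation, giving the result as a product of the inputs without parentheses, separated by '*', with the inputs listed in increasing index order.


x1 * x2 * x3 * x4 * x5 * x6


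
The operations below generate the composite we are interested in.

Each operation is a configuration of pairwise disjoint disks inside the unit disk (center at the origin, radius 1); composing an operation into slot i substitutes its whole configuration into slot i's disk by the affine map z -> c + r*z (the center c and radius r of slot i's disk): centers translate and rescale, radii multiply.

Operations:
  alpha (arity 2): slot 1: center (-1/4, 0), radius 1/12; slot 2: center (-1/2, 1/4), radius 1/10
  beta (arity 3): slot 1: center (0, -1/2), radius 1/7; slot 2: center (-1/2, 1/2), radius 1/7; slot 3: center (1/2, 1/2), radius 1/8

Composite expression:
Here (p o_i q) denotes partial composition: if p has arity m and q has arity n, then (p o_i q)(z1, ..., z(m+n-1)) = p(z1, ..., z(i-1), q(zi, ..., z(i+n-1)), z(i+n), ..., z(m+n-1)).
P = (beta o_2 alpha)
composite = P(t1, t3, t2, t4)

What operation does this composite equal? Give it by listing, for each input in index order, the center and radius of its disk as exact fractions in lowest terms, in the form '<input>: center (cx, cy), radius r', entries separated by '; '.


t1: center (0, -1/2), radius 1/7; t2: center (-4/7, 15/28), radius 1/70; t3: center (-15/28, 1/2), radius 1/84; t4: center (1/2, 1/2), radius 1/8

Nesting under beta composes maps z -> c + r*z down each t-path.
t1 passes through 1 substitution, ending at center (0, -1/2), radius 1/7
t3 passes through 2 substitutions, ending at center (-15/28, 1/2), radius 1/84
t2 passes through 2 substitutions, ending at center (-4/7, 15/28), radius 1/70
t4 passes through 1 substitution, ending at center (1/2, 1/2), radius 1/8


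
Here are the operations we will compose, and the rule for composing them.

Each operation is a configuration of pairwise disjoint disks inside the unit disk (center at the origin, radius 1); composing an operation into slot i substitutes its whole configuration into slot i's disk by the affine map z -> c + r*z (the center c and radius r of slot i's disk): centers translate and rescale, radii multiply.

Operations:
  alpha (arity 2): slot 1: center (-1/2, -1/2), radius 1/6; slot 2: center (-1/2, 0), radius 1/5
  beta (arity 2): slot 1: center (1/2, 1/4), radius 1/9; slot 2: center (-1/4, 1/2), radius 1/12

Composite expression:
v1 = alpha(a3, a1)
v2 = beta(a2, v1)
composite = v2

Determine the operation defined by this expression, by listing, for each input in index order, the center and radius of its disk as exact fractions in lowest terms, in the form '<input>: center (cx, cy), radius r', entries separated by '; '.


a1: center (-7/24, 1/2), radius 1/60; a2: center (1/2, 1/4), radius 1/9; a3: center (-7/24, 11/24), radius 1/72

Below beta, radii multiply path by path; the a-disk centers shift.
for a2, the 1-step affine chain lands on center (1/2, 1/4), radius 1/9
for a3, the 2-step affine chain lands on center (-7/24, 11/24), radius 1/72
for a1, the 2-step affine chain lands on center (-7/24, 1/2), radius 1/60


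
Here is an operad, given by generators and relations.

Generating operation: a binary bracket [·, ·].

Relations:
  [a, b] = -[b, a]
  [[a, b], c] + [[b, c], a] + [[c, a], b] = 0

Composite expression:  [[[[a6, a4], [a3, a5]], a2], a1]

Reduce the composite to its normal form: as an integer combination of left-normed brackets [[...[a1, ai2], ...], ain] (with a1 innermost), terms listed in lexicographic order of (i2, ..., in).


[[[[[a1, a2], a3], a5], a4], a6] - [[[[[a1, a2], a3], a5], a6], a4] - [[[[[a1, a2], a4], a6], a3], a5] + [[[[[a1, a2], a4], a6], a5], a3] - [[[[[a1, a2], a5], a3], a4], a6] + [[[[[a1, a2], a5], a3], a6], a4] + [[[[[a1, a2], a6], a4], a3], a5] - [[[[[a1, a2], a6], a4], a5], a3] - [[[[[a1, a3], a5], a4], a6], a2] + [[[[[a1, a3], a5], a6], a4], a2] + [[[[[a1, a4], a6], a3], a5], a2] - [[[[[a1, a4], a6], a5], a3], a2] + [[[[[a1, a5], a3], a4], a6], a2] - [[[[[a1, a5], a3], a6], a4], a2] - [[[[[a1, a6], a4], a3], a5], a2] + [[[[[a1, a6], a4], a5], a3], a2]

Skip Jacobi rewriting: expand, keep a1-initial words, read off terms.
Composite bracket: [[[[a6, a4], [a3, a5]], a2], a1]
Full expansion: 32 signed words from ab - ba (2^5 = 32).
Words beginning with a1 determine it all:
  sign of a1a2a3a5a4a6 is +1, so it contributes +[[[[[a1, a2], a3], a5], a4], a6]
  sign of a1a2a3a5a6a4 is -1, so it contributes -[[[[[a1, a2], a3], a5], a6], a4]
  sign of a1a2a4a6a3a5 is -1, so it contributes -[[[[[a1, a2], a4], a6], a3], a5]
  sign of a1a2a4a6a5a3 is +1, so it contributes +[[[[[a1, a2], a4], a6], a5], a3]
  sign of a1a2a5a3a4a6 is -1, so it contributes -[[[[[a1, a2], a5], a3], a4], a6]
  sign of a1a2a5a3a6a4 is +1, so it contributes +[[[[[a1, a2], a5], a3], a6], a4]
  sign of a1a2a6a4a3a5 is +1, so it contributes +[[[[[a1, a2], a6], a4], a3], a5]
  sign of a1a2a6a4a5a3 is -1, so it contributes -[[[[[a1, a2], a6], a4], a5], a3]
  sign of a1a3a5a4a6a2 is -1, so it contributes -[[[[[a1, a3], a5], a4], a6], a2]
  sign of a1a3a5a6a4a2 is +1, so it contributes +[[[[[a1, a3], a5], a6], a4], a2]
  sign of a1a4a6a3a5a2 is +1, so it contributes +[[[[[a1, a4], a6], a3], a5], a2]
  sign of a1a4a6a5a3a2 is -1, so it contributes -[[[[[a1, a4], a6], a5], a3], a2]
  sign of a1a5a3a4a6a2 is +1, so it contributes +[[[[[a1, a5], a3], a4], a6], a2]
  sign of a1a5a3a6a4a2 is -1, so it contributes -[[[[[a1, a5], a3], a6], a4], a2]
  sign of a1a6a4a3a5a2 is -1, so it contributes -[[[[[a1, a6], a4], a3], a5], a2]
  sign of a1a6a4a5a3a2 is +1, so it contributes +[[[[[a1, a6], a4], a5], a3], a2]


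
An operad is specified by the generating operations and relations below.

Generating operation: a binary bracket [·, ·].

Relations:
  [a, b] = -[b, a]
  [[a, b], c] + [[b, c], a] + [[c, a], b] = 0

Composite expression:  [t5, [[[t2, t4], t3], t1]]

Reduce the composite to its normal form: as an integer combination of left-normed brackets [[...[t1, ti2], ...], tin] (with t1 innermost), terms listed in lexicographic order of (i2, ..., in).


[[[[t1, t2], t4], t3], t5] - [[[[t1, t3], t2], t4], t5] + [[[[t1, t3], t4], t2], t5] - [[[[t1, t4], t2], t3], t5]

A multilinear Lie element is pinned by t1-initial words (t1 innermost).
Composite bracket: [t5, [[[t2, t4], t3], t1]]
Under [a, b] = ab - ba we get 16 signed associative words (2^4 = 16).
Words beginning with t1 determine it all:
  the word t1t2t4t3t5 carries sign +1 and contributes +[[[[t1, t2], t4], t3], t5]
  the word t1t3t2t4t5 carries sign -1 and contributes -[[[[t1, t3], t2], t4], t5]
  the word t1t3t4t2t5 carries sign +1 and contributes +[[[[t1, t3], t4], t2], t5]
  the word t1t4t2t3t5 carries sign -1 and contributes -[[[[t1, t4], t2], t3], t5]


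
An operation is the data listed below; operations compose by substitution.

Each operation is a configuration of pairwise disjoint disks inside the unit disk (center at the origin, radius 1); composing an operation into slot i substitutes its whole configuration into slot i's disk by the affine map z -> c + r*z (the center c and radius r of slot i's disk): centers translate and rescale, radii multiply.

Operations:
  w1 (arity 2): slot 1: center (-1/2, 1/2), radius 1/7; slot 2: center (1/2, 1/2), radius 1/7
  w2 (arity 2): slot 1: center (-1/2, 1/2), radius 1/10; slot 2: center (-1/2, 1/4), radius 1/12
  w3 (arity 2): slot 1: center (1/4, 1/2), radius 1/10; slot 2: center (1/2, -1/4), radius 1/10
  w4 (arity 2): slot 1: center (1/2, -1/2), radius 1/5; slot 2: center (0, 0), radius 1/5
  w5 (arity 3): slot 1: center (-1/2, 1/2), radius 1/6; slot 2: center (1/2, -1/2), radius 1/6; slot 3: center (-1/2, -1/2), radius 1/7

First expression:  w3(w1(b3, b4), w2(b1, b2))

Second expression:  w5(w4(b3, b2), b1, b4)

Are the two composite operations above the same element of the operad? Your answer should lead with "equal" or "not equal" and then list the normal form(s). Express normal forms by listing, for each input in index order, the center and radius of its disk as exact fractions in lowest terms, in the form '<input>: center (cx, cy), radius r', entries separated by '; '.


not equal; first: b1: center (9/20, -1/5), radius 1/100; b2: center (9/20, -9/40), radius 1/120; b3: center (1/5, 11/20), radius 1/70; b4: center (3/10, 11/20), radius 1/70; second: b1: center (1/2, -1/2), radius 1/6; b2: center (-1/2, 1/2), radius 1/30; b3: center (-5/12, 5/12), radius 1/30; b4: center (-1/2, -1/2), radius 1/7

In normal form, the first expression is b1: center (9/20, -1/5), radius 1/100; b2: center (9/20, -9/40), radius 1/120; b3: center (1/5, 11/20), radius 1/70; b4: center (3/10, 11/20), radius 1/70
In normal form, the second expression is b1: center (1/2, -1/2), radius 1/6; b2: center (-1/2, 1/2), radius 1/30; b3: center (-5/12, 5/12), radius 1/30; b4: center (-1/2, -1/2), radius 1/7
No match — not equal.


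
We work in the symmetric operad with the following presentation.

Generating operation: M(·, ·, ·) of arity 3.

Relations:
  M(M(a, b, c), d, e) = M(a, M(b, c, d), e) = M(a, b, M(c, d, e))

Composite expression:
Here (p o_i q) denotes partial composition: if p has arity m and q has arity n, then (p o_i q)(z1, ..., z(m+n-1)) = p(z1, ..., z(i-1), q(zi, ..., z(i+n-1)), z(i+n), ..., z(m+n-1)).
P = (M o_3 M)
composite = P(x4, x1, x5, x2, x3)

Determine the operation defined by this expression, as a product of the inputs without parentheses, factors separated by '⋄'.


Every regrouping of M is equal, so read the x-inputs in written order.
M(x5, x2, x3) reduces to x5 ⋄ x2 ⋄ x3
M(x4, x1, M(x5, x2, x3)) reduces to x4 ⋄ x1 ⋄ x5 ⋄ x2 ⋄ x3

x4 ⋄ x1 ⋄ x5 ⋄ x2 ⋄ x3


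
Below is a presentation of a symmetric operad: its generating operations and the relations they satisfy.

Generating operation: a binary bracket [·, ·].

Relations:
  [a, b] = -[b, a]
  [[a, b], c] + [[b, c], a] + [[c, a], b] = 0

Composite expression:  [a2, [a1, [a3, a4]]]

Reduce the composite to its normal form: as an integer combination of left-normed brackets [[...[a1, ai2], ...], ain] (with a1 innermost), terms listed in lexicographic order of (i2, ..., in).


-[[[a1, a3], a4], a2] + [[[a1, a4], a3], a2]


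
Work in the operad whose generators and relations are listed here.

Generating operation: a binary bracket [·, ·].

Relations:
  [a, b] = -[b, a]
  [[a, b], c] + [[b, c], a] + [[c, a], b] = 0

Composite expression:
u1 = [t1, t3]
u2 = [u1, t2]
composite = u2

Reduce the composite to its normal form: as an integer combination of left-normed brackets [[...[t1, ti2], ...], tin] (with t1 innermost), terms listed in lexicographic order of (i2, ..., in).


[[t1, t3], t2]

A multilinear Lie element is pinned by t1-initial words (t1 innermost).
Composite bracket: [[t1, t3], t2]
Expanding via [a, b] = ab - ba: 4 signed words (2^2 = 4).
Keep just the words that open with t1:
  the word t1t3t2 carries sign +1 and contributes +[[t1, t3], t2]


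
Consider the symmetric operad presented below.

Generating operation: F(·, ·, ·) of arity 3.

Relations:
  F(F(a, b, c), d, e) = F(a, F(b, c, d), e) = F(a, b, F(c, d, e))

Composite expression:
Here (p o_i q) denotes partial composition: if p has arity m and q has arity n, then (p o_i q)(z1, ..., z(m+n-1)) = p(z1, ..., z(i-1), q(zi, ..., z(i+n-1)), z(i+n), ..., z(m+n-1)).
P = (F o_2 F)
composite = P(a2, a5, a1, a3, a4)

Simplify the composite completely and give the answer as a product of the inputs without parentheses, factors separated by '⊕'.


a2 ⊕ a5 ⊕ a1 ⊕ a3 ⊕ a4

Associativity of F dissolves the nesting; only the a-input order survives.
F(a5, a1, a3) collapses to a5 ⊕ a1 ⊕ a3
F(a2, F(a5, a1, a3), a4) collapses to a2 ⊕ a5 ⊕ a1 ⊕ a3 ⊕ a4


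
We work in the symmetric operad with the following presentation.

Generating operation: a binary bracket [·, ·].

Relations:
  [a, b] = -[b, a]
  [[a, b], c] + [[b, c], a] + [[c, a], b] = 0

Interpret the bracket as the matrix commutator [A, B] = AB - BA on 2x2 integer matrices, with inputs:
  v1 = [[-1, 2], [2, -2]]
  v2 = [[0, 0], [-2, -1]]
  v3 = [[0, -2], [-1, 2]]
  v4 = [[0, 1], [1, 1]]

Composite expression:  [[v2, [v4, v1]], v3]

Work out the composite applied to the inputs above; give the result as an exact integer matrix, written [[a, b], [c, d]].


[v4, v1] = [[0, -3], [3, 0]]
[v2, [v4, v1]] = [[-6, -3], [-3, 6]]
[[v2, [v4, v1]], v3] = [[-3, 18], [-6, 3]]

[[-3, 18], [-6, 3]]


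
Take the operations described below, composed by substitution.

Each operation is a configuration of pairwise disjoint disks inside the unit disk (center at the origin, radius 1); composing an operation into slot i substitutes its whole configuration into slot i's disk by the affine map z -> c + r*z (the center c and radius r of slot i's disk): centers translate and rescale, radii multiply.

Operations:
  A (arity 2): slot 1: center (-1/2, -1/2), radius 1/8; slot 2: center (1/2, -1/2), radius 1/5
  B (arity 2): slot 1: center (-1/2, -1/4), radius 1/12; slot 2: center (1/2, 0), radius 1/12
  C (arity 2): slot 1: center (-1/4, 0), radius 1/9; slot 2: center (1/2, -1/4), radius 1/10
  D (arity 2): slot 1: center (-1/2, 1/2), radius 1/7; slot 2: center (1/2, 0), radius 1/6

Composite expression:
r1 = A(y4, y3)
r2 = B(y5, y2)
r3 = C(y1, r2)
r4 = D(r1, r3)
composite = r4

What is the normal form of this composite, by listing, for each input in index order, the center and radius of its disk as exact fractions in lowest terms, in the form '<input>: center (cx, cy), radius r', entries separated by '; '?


y1: center (11/24, 0), radius 1/54; y2: center (71/120, -1/24), radius 1/720; y3: center (-3/7, 3/7), radius 1/35; y4: center (-4/7, 3/7), radius 1/56; y5: center (23/40, -11/240), radius 1/720

Follow each y-input down from D: c' goes to c + r*c', radius to r*r'.
input y4: applying the 2 nested substitutions gives center (-4/7, 3/7), radius 1/56
input y3: applying the 2 nested substitutions gives center (-3/7, 3/7), radius 1/35
input y1: applying the 2 nested substitutions gives center (11/24, 0), radius 1/54
input y5: applying the 3 nested substitutions gives center (23/40, -11/240), radius 1/720
input y2: applying the 3 nested substitutions gives center (71/120, -1/24), radius 1/720


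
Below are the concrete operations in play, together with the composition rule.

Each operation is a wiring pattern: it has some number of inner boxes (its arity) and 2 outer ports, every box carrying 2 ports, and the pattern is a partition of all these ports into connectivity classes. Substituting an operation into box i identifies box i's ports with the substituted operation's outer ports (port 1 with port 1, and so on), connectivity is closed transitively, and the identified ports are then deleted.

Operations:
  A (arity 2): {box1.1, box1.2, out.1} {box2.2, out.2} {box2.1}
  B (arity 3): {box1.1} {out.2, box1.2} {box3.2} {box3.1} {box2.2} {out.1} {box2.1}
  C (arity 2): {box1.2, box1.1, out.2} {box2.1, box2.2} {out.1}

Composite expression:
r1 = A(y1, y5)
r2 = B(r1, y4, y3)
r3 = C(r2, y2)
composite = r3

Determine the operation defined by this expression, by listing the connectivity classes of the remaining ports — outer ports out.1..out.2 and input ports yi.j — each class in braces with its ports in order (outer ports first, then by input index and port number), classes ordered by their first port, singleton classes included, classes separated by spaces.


After gluing at C, chains via deleted ports link the y-ports.
after A, the pattern on (y1, y5) reads {out.1, y1.1, y1.2} {out.2, y5.2} {y5.1} (out.j = its outer ports)
after B, the pattern on (y1, y5, y4, y3) reads {out.1} {out.2, y5.2} {y1.1, y1.2} {y3.1} {y3.2} {y4.1} {y4.2} {y5.1} (out.j = its outer ports)
after C, the pattern on (y1, y5, y4, y3, y2) reads {out.1} {out.2, y5.2} {y1.1, y1.2} {y2.1, y2.2} {y3.1} {y3.2} {y4.1} {y4.2} {y5.1} (out.j = its outer ports)

{out.1} {out.2, y5.2} {y1.1, y1.2} {y2.1, y2.2} {y3.1} {y3.2} {y4.1} {y4.2} {y5.1}


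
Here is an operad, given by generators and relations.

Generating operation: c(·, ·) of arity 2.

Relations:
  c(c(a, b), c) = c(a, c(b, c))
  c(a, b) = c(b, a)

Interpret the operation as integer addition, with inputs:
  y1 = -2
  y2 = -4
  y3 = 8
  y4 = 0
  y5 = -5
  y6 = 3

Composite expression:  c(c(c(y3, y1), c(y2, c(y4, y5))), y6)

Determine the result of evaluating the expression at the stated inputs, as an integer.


c(y3, y1) = 6
c(y4, y5) = -5
c(y2, c(y4, y5)) = -9
c(c(y3, y1), c(y2, c(y4, y5))) = -3
c(c(c(y3, y1), c(y2, c(y4, y5))), y6) = 0

0


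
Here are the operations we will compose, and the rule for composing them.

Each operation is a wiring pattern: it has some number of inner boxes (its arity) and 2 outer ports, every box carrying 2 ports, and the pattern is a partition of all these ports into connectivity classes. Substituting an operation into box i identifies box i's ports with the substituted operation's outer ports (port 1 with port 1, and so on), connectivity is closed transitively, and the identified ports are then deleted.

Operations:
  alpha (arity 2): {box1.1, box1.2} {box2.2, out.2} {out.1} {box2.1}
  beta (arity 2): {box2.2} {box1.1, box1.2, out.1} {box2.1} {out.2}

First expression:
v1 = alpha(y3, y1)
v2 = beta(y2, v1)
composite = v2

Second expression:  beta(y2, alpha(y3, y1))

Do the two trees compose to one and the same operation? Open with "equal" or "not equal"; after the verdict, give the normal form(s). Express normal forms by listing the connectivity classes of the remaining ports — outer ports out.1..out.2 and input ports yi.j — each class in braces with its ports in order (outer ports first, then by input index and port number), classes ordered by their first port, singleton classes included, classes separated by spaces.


equal: each reduces to {out.1, y2.1, y2.2} {out.2} {y1.1} {y1.2} {y3.1, y3.2}

The first expression reduces to {out.1, y2.1, y2.2} {out.2} {y1.1} {y1.2} {y3.1, y3.2}
The second expression reduces to {out.1, y2.1, y2.2} {out.2} {y1.1} {y1.2} {y3.1, y3.2}
Identical normal forms: equal.


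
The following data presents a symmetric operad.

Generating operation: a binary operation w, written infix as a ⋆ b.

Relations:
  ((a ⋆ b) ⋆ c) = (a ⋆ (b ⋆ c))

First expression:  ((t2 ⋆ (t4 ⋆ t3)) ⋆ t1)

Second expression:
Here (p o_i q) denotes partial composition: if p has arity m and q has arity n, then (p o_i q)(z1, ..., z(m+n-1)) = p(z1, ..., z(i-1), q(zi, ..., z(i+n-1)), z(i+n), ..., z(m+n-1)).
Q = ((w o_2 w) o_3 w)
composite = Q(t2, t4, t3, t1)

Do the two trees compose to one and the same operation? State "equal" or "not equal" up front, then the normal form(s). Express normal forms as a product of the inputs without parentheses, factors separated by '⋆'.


equal: each reduces to t2 ⋆ t4 ⋆ t3 ⋆ t1

Reducing the first expression gives t2 ⋆ t4 ⋆ t3 ⋆ t1
Reducing the second expression gives t2 ⋆ t4 ⋆ t3 ⋆ t1
One common form — equal.


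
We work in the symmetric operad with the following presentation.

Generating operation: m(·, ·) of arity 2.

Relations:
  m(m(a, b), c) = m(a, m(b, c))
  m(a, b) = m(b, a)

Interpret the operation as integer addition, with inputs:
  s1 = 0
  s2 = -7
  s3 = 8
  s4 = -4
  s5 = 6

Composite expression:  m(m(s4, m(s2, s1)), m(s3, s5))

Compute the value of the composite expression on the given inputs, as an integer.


m(s2, s1) = -7
m(s4, m(s2, s1)) = -11
m(s3, s5) = 14
m(m(s4, m(s2, s1)), m(s3, s5)) = 3

3


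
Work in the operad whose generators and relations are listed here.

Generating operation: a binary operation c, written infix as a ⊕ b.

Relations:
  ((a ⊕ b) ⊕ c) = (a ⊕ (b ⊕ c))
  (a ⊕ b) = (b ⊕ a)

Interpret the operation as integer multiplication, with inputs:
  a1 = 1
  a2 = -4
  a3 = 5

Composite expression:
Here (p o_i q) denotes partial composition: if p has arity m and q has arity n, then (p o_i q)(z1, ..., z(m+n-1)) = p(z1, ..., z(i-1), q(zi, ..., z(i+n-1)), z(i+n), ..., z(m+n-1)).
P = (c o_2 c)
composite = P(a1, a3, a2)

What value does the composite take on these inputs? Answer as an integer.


-20


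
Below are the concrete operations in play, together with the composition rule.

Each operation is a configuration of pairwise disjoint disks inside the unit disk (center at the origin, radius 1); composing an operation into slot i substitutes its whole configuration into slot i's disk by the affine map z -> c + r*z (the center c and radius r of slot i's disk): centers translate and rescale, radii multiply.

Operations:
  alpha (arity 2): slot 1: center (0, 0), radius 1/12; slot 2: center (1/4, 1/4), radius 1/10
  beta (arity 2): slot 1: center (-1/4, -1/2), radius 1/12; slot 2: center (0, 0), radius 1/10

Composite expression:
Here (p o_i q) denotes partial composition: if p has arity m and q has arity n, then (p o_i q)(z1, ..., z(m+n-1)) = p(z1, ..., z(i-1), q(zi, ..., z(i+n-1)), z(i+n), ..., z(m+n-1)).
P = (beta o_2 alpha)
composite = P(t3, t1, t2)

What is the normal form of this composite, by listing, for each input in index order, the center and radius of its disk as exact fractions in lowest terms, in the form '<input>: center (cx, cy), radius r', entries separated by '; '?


Follow each t-input down from beta: c' goes to c + r*c', radius to r*r'.
t3: after 1 affine step, its disk has center (-1/4, -1/2), radius 1/12
t1: after 2 affine steps, its disk has center (0, 0), radius 1/120
t2: after 2 affine steps, its disk has center (1/40, 1/40), radius 1/100

t1: center (0, 0), radius 1/120; t2: center (1/40, 1/40), radius 1/100; t3: center (-1/4, -1/2), radius 1/12


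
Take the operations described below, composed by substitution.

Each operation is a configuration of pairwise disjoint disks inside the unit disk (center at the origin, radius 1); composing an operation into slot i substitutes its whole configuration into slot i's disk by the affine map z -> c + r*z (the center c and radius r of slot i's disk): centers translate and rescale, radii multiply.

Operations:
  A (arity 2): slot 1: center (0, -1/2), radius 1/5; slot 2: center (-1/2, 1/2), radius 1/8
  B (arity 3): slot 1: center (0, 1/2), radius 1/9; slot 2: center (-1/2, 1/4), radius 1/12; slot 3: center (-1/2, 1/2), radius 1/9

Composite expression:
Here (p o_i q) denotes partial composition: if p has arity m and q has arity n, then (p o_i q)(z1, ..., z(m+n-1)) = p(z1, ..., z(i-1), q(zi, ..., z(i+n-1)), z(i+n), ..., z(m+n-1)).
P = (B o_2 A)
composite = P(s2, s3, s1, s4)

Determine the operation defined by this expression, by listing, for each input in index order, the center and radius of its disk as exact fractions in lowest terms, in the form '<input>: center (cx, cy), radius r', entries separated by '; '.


s1: center (-13/24, 7/24), radius 1/96; s2: center (0, 1/2), radius 1/9; s3: center (-1/2, 5/24), radius 1/60; s4: center (-1/2, 1/2), radius 1/9

Only the slot chain above each s matters under B; compose those maps.
for s2, the 1-step affine chain lands on center (0, 1/2), radius 1/9
for s3, the 2-step affine chain lands on center (-1/2, 5/24), radius 1/60
for s1, the 2-step affine chain lands on center (-13/24, 7/24), radius 1/96
for s4, the 1-step affine chain lands on center (-1/2, 1/2), radius 1/9


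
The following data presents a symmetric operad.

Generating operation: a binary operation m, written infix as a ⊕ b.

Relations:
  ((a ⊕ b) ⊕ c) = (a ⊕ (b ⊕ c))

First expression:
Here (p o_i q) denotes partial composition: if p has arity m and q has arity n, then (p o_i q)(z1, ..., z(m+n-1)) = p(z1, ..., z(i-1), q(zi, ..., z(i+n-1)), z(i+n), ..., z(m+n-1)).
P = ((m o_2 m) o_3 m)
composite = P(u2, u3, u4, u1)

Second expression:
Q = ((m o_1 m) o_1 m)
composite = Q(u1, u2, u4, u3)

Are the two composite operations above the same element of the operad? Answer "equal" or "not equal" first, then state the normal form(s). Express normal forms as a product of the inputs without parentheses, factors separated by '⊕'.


not equal; the first gives u2 ⊕ u3 ⊕ u4 ⊕ u1 and the second u1 ⊕ u2 ⊕ u4 ⊕ u3

The first expression reduces to u2 ⊕ u3 ⊕ u4 ⊕ u1
The second expression reduces to u1 ⊕ u2 ⊕ u4 ⊕ u3
Distinct normal forms: not equal.


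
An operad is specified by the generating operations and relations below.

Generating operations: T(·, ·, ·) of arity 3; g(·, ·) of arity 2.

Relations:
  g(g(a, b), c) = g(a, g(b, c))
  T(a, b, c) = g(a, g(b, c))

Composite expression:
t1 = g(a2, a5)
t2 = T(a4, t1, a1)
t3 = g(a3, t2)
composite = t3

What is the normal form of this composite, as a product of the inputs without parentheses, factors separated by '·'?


Every regrouping of g is equal, so read the a-inputs in written order.
g(a2, a5) flattens to a2 · a5
T(a4, g(a2, a5), a1) flattens to a4 · a2 · a5 · a1
g(a3, T(a4, g(a2, a5), a1)) flattens to a3 · a4 · a2 · a5 · a1

a3 · a4 · a2 · a5 · a1


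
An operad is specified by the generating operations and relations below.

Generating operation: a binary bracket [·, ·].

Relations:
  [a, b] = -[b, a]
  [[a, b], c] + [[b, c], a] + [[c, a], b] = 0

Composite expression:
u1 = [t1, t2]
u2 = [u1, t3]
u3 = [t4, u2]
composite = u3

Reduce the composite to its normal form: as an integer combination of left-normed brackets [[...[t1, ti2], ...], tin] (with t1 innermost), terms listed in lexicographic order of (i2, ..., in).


-[[[t1, t2], t3], t4]

Skip Jacobi rewriting: expand, keep t1-initial words, read off terms.
Composite bracket: [t4, [[t1, t2], t3]]
The bracket unfolds into 8 signed words via [a, b] = ab - ba (2^3 = 8).
Words beginning with t1 determine it all:
  word t1t2t3t4 has sign -1, contributing -[[[t1, t2], t3], t4]


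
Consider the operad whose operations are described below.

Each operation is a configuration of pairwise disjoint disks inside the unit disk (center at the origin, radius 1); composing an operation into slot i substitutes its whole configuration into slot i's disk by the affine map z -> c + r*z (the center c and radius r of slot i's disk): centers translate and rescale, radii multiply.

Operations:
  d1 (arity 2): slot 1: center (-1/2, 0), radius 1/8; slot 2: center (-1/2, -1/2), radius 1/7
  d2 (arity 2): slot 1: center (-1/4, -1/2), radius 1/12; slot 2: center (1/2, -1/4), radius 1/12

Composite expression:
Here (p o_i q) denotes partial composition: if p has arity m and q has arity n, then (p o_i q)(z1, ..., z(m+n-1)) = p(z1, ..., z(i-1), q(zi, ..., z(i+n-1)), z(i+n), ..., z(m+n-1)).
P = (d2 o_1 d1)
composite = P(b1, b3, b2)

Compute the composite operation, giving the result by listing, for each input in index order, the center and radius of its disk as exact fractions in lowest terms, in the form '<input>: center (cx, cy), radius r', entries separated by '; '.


Follow each b-input down from d2: c' goes to c + r*c', radius to r*r'.
b1: after 2 affine steps, its disk has center (-7/24, -1/2), radius 1/96
b3: after 2 affine steps, its disk has center (-7/24, -13/24), radius 1/84
b2: after 1 affine step, its disk has center (1/2, -1/4), radius 1/12

b1: center (-7/24, -1/2), radius 1/96; b2: center (1/2, -1/4), radius 1/12; b3: center (-7/24, -13/24), radius 1/84


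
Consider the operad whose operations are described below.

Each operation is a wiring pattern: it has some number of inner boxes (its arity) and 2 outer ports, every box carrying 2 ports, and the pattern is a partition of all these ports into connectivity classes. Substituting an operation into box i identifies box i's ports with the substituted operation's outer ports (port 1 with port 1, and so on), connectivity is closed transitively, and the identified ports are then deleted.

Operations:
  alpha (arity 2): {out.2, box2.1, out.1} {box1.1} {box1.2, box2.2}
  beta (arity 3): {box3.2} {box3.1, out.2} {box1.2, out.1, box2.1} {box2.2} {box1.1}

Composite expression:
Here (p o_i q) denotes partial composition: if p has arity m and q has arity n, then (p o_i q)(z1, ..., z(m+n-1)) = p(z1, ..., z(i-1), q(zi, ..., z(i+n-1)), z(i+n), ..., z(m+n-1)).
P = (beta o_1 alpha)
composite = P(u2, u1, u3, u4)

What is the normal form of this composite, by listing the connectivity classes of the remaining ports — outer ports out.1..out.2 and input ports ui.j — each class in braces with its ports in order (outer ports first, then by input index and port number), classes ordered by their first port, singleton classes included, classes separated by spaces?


{out.1, u1.1, u3.1} {out.2, u4.1} {u1.2, u2.2} {u2.1} {u3.2} {u4.2}

Two ports join when wires chain via beta-identified ports.
after alpha, the pattern on (u2, u1) reads {out.1, out.2, u1.1} {u1.2, u2.2} {u2.1} (out.j = its outer ports)
after beta, the pattern on (u2, u1, u3, u4) reads {out.1, u1.1, u3.1} {out.2, u4.1} {u1.2, u2.2} {u2.1} {u3.2} {u4.2} (out.j = its outer ports)


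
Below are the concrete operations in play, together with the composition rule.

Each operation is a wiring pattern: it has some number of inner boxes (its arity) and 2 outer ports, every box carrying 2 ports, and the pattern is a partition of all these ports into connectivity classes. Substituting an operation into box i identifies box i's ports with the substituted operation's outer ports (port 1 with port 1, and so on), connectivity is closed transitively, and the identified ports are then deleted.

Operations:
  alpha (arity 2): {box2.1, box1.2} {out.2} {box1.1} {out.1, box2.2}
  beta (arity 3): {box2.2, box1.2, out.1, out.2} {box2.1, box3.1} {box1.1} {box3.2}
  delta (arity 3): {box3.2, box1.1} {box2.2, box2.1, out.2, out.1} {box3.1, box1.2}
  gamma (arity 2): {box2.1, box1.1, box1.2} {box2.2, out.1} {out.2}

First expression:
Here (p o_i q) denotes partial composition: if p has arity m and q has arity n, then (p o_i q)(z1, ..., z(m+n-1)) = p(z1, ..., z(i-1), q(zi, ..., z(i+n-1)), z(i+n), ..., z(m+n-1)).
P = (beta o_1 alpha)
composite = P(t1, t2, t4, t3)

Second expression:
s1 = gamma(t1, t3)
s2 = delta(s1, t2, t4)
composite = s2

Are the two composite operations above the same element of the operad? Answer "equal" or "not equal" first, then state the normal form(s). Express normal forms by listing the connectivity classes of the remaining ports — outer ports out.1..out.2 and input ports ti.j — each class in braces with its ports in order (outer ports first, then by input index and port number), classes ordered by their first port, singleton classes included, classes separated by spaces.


not equal — first {out.1, out.2, t4.2} {t1.1} {t1.2, t2.1} {t2.2} {t3.1, t4.1} {t3.2}, second {out.1, out.2, t2.1, t2.2} {t1.1, t1.2, t3.1} {t3.2, t4.2} {t4.1}

The first expression, normalized: {out.1, out.2, t4.2} {t1.1} {t1.2, t2.1} {t2.2} {t3.1, t4.1} {t3.2}
The second expression, normalized: {out.1, out.2, t2.1, t2.2} {t1.1, t1.2, t3.1} {t3.2, t4.2} {t4.1}
Distinct normal forms: not equal.


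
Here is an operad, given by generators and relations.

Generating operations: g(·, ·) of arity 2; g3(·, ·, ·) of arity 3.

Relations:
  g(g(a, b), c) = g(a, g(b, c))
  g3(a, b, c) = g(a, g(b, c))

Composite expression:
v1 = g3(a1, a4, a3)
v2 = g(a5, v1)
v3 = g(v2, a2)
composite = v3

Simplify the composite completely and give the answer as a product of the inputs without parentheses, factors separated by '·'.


a5 · a1 · a4 · a3 · a2


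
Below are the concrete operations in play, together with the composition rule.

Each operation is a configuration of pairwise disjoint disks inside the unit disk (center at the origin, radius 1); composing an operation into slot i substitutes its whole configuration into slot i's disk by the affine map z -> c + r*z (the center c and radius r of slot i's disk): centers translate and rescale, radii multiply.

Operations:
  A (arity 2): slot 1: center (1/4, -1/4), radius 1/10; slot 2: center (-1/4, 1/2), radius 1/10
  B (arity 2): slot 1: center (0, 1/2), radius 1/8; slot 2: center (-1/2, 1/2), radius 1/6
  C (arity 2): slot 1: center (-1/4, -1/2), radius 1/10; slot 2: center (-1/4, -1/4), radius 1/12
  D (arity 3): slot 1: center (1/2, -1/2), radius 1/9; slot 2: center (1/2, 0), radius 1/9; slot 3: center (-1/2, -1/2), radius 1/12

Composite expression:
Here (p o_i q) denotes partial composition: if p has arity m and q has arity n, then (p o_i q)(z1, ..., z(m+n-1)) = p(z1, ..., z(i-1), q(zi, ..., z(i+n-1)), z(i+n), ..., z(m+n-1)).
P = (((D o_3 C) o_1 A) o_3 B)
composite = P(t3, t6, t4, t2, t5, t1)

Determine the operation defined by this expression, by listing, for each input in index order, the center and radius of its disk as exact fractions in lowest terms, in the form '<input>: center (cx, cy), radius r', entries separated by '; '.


Below D, radii multiply path by path; the t-disk centers shift.
t3 passes through 2 substitutions, ending at center (19/36, -19/36), radius 1/90
t6 passes through 2 substitutions, ending at center (17/36, -4/9), radius 1/90
t4 passes through 2 substitutions, ending at center (1/2, 1/18), radius 1/72
t2 passes through 2 substitutions, ending at center (4/9, 1/18), radius 1/54
t5 passes through 2 substitutions, ending at center (-25/48, -13/24), radius 1/120
t1 passes through 2 substitutions, ending at center (-25/48, -25/48), radius 1/144

t1: center (-25/48, -25/48), radius 1/144; t2: center (4/9, 1/18), radius 1/54; t3: center (19/36, -19/36), radius 1/90; t4: center (1/2, 1/18), radius 1/72; t5: center (-25/48, -13/24), radius 1/120; t6: center (17/36, -4/9), radius 1/90


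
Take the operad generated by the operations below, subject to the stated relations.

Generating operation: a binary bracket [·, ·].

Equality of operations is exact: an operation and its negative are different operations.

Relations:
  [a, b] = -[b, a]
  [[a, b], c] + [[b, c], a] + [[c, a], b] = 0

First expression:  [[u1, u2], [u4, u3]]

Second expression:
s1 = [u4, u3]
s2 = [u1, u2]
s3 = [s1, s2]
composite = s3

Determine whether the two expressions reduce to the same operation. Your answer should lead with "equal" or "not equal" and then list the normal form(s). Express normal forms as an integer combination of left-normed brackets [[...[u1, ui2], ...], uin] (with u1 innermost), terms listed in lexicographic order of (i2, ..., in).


not equal: they reduce to -[[[u1, u2], u3], u4] + [[[u1, u2], u4], u3] and [[[u1, u2], u3], u4] - [[[u1, u2], u4], u3]

The first expression reduces to -[[[u1, u2], u3], u4] + [[[u1, u2], u4], u3]
The second expression reduces to [[[u1, u2], u3], u4] - [[[u1, u2], u4], u3]
Distinct normal forms: not equal.


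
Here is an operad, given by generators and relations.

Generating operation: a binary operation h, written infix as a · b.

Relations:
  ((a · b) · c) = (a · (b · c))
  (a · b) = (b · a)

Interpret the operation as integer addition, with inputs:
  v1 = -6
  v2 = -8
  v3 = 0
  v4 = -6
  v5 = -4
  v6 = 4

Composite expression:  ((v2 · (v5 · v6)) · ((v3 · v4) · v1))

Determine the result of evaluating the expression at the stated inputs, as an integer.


-20

(v5 · v6) = 0
(v2 · (v5 · v6)) = -8
(v3 · v4) = -6
((v3 · v4) · v1) = -12
((v2 · (v5 · v6)) · ((v3 · v4) · v1)) = -20


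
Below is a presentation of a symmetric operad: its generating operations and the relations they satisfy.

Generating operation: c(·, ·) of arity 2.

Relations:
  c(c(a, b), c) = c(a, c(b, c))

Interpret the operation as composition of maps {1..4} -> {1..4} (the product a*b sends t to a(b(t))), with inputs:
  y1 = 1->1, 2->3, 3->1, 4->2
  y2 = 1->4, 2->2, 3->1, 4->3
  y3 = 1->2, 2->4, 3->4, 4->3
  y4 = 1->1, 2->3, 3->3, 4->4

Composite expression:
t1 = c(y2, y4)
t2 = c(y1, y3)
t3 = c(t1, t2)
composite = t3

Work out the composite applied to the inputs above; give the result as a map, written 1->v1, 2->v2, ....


c(y2, y4) = 1->4, 2->1, 3->1, 4->3
c(y1, y3) = 1->3, 2->2, 3->2, 4->1
c(c(y2, y4), c(y1, y3)) = 1->1, 2->1, 3->1, 4->4

1->1, 2->1, 3->1, 4->4


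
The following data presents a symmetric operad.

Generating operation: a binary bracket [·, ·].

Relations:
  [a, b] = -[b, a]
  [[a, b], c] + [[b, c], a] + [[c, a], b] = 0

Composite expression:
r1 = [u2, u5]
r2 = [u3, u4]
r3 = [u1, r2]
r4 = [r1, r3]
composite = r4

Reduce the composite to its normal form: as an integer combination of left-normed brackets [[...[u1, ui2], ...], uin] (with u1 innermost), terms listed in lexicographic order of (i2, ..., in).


-[[[[u1, u3], u4], u2], u5] + [[[[u1, u3], u4], u5], u2] + [[[[u1, u4], u3], u2], u5] - [[[[u1, u4], u3], u5], u2]

Left-normed coefficients sit on the u1-initial expansion words.
Composite bracket: [[u2, u5], [u1, [u3, u4]]]
Full expansion: 16 signed words from ab - ba (2^4 = 16).
The u1-initial words carry the normal form:
  sign of u1u3u4u2u5 is -1, so it contributes -[[[[u1, u3], u4], u2], u5]
  sign of u1u3u4u5u2 is +1, so it contributes +[[[[u1, u3], u4], u5], u2]
  sign of u1u4u3u2u5 is +1, so it contributes +[[[[u1, u4], u3], u2], u5]
  sign of u1u4u3u5u2 is -1, so it contributes -[[[[u1, u4], u3], u5], u2]


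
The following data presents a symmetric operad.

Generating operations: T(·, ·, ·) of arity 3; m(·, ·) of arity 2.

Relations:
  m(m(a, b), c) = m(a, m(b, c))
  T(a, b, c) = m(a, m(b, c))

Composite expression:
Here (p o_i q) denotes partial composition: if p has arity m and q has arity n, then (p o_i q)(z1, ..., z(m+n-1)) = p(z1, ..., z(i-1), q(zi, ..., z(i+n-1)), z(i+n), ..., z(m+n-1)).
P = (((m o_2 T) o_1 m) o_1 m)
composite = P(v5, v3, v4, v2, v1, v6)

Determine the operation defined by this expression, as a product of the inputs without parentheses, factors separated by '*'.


v5 * v3 * v4 * v2 * v1 * v6

Every regrouping of m is equal, so read the v-inputs in written order.
m(v5, v3) reduces to v5 * v3
m(m(v5, v3), v4) reduces to v5 * v3 * v4
T(v2, v1, v6) reduces to v2 * v1 * v6
m(m(m(v5, v3), v4), T(v2, v1, v6)) reduces to v5 * v3 * v4 * v2 * v1 * v6
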